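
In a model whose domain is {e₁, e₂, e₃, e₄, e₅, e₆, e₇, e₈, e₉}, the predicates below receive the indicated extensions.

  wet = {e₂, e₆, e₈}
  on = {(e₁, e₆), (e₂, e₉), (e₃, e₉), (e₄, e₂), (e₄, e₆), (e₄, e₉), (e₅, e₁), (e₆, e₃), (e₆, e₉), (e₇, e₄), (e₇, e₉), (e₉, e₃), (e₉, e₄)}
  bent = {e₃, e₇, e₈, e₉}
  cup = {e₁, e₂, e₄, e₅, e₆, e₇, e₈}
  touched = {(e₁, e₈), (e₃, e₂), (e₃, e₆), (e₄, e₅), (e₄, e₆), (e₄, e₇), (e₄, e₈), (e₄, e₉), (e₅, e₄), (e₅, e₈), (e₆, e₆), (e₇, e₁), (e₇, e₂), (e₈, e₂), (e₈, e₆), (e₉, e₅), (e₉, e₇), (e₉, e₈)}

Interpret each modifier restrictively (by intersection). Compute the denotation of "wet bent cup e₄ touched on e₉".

∅

⟦e₄ touched⟧ = {x : ⟨e₄, x⟩ ∈ ⟦touched⟧} = {e₅, e₆, e₇, e₈, e₉}
⟦on e₉⟧ = {x : ⟨x, e₉⟩ ∈ ⟦on⟧} = {e₂, e₃, e₄, e₆, e₇}
⟦cup⟧ = {e₁, e₂, e₄, e₅, e₆, e₇, e₈}
… ∩ ⟦e₄ touched⟧ = {e₁, e₂, e₄, e₅, e₆, e₇, e₈} ∩ {e₅, e₆, e₇, e₈, e₉} = {e₅, e₆, e₇, e₈}
… ∩ ⟦on e₉⟧ = {e₅, e₆, e₇, e₈} ∩ {e₂, e₃, e₄, e₆, e₇} = {e₆, e₇}
… ∩ ⟦wet⟧ = {e₆, e₇} ∩ {e₂, e₆, e₈} = {e₆}
… ∩ ⟦bent⟧ = {e₆} ∩ {e₃, e₇, e₈, e₉} = ∅
So ⟦wet bent cup e₄ touched on e₉⟧ = ∅.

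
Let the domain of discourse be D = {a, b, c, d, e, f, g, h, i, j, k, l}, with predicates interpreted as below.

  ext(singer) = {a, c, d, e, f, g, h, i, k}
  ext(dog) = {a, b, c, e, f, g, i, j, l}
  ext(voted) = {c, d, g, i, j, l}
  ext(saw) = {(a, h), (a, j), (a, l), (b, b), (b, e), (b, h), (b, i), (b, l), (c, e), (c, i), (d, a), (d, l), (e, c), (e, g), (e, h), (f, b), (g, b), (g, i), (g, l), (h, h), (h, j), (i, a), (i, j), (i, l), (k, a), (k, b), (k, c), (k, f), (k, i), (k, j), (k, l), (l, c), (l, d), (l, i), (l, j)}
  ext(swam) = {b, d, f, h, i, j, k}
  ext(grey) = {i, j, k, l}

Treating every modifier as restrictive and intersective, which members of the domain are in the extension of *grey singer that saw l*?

⟦that saw l⟧ = {x : ⟨x, l⟩ ∈ ⟦saw⟧} = {a, b, d, g, i, k}
⟦singer⟧ = {a, c, d, e, f, g, h, i, k}
… ∩ ⟦that saw l⟧ = {a, c, d, e, f, g, h, i, k} ∩ {a, b, d, g, i, k} = {a, d, g, i, k}
… ∩ ⟦grey⟧ = {a, d, g, i, k} ∩ {i, j, k, l} = {i, k}
So ⟦grey singer that saw l⟧ = {i, k}.

{i, k}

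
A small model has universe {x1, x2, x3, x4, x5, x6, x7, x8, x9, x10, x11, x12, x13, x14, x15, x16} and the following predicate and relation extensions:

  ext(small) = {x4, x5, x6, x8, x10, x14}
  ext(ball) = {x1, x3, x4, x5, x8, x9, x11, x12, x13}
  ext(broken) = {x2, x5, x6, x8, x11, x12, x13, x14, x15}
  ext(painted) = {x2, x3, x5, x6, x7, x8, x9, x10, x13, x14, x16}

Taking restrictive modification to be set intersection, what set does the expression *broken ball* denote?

{x5, x8, x11, x12, x13}

⟦ball⟧ = {x1, x3, x4, x5, x8, x9, x11, x12, x13}
… ∩ ⟦broken⟧ = {x1, x3, x4, x5, x8, x9, x11, x12, x13} ∩ {x2, x5, x6, x8, x11, x12, x13, x14, x15} = {x5, x8, x11, x12, x13}
So ⟦broken ball⟧ = {x5, x8, x11, x12, x13}.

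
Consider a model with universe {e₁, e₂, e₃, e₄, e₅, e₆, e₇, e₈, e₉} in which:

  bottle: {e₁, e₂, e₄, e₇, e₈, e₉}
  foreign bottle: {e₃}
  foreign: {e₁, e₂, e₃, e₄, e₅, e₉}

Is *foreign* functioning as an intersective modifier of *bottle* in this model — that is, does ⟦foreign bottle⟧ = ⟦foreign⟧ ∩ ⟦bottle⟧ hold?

no

⟦foreign⟧ ∩ ⟦bottle⟧ = {e₁, e₂, e₃, e₄, e₅, e₉} ∩ {e₁, e₂, e₄, e₇, e₈, e₉} = {e₁, e₂, e₄, e₉}
Observed ⟦foreign bottle⟧ = {e₃}.
These differ, so the modifier is not intersective in this model.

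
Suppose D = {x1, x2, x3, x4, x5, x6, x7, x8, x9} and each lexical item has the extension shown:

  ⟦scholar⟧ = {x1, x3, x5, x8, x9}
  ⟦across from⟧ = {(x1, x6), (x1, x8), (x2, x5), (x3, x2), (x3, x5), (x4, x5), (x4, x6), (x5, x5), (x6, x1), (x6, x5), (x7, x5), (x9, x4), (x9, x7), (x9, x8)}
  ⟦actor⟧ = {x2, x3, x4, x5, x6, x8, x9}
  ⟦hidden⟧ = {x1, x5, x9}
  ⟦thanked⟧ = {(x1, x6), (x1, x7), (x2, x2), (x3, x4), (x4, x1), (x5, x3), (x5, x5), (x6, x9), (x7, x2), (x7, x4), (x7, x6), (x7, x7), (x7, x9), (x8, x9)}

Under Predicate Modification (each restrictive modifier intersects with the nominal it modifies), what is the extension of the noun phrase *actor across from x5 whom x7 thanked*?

⟦across from x5⟧ = {x : ⟨x, x5⟩ ∈ ⟦across from⟧} = {x2, x3, x4, x5, x6, x7}
⟦whom x7 thanked⟧ = {x : ⟨x7, x⟩ ∈ ⟦thanked⟧} = {x2, x4, x6, x7, x9}
⟦actor⟧ = {x2, x3, x4, x5, x6, x8, x9}
… ∩ ⟦across from x5⟧ = {x2, x3, x4, x5, x6, x8, x9} ∩ {x2, x3, x4, x5, x6, x7} = {x2, x3, x4, x5, x6}
… ∩ ⟦whom x7 thanked⟧ = {x2, x3, x4, x5, x6} ∩ {x2, x4, x6, x7, x9} = {x2, x4, x6}
So ⟦actor across from x5 whom x7 thanked⟧ = {x2, x4, x6}.

{x2, x4, x6}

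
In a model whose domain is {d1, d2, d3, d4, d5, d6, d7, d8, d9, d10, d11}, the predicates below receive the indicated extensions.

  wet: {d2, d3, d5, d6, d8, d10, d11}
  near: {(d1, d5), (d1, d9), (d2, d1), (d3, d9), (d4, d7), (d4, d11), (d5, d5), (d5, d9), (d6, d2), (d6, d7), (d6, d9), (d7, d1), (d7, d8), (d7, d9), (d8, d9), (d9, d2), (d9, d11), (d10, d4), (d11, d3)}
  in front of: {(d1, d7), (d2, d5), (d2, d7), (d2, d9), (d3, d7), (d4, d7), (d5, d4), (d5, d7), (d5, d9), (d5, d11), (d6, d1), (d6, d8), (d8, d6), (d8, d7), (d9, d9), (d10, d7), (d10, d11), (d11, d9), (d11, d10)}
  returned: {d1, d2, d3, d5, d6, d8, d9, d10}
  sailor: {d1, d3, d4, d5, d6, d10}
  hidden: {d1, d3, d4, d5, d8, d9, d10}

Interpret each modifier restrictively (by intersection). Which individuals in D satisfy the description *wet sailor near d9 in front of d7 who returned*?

⟦near d9⟧ = {x : ⟨x, d9⟩ ∈ ⟦near⟧} = {d1, d3, d5, d6, d7, d8}
⟦in front of d7⟧ = {x : ⟨x, d7⟩ ∈ ⟦in front of⟧} = {d1, d2, d3, d4, d5, d8, d10}
⟦who returned⟧ = ⟦returned⟧ = {d1, d2, d3, d5, d6, d8, d9, d10}
⟦sailor⟧ = {d1, d3, d4, d5, d6, d10}
… ∩ ⟦near d9⟧ = {d1, d3, d4, d5, d6, d10} ∩ {d1, d3, d5, d6, d7, d8} = {d1, d3, d5, d6}
… ∩ ⟦in front of d7⟧ = {d1, d3, d5, d6} ∩ {d1, d2, d3, d4, d5, d8, d10} = {d1, d3, d5}
… ∩ ⟦who returned⟧ = {d1, d3, d5} ∩ {d1, d2, d3, d5, d6, d8, d9, d10} = {d1, d3, d5}
… ∩ ⟦wet⟧ = {d1, d3, d5} ∩ {d2, d3, d5, d6, d8, d10, d11} = {d3, d5}
So ⟦wet sailor near d9 in front of d7 who returned⟧ = {d3, d5}.

{d3, d5}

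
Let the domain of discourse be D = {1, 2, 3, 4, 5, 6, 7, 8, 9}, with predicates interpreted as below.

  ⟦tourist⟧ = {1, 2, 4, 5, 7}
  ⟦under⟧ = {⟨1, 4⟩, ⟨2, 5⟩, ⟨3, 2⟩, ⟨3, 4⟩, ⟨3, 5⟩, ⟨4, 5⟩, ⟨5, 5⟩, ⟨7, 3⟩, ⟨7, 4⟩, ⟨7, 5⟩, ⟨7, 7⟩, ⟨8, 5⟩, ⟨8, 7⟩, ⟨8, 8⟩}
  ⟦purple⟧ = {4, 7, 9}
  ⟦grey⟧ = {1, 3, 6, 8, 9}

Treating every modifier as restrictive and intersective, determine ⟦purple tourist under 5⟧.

⟦under 5⟧ = {x : ⟨x, 5⟩ ∈ ⟦under⟧} = {2, 3, 4, 5, 7, 8}
⟦tourist⟧ = {1, 2, 4, 5, 7}
… ∩ ⟦under 5⟧ = {1, 2, 4, 5, 7} ∩ {2, 3, 4, 5, 7, 8} = {2, 4, 5, 7}
… ∩ ⟦purple⟧ = {2, 4, 5, 7} ∩ {4, 7, 9} = {4, 7}
So ⟦purple tourist under 5⟧ = {4, 7}.

{4, 7}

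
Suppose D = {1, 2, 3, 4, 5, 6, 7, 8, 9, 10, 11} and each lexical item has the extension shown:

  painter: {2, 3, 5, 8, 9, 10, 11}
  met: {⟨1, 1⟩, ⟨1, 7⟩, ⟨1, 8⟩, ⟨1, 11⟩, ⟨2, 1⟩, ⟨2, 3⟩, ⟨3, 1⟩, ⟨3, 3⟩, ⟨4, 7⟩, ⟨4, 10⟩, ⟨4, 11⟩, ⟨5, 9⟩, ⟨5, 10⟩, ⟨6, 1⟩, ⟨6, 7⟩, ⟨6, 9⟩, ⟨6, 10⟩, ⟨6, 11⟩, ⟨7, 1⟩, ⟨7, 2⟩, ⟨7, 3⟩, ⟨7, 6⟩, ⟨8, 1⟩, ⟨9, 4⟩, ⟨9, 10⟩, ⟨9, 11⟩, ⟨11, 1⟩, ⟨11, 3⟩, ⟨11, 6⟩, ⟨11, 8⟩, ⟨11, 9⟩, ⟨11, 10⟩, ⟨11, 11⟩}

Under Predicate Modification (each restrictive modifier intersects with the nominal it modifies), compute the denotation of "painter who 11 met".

{3, 8, 9, 10, 11}

⟦who 11 met⟧ = {x : ⟨11, x⟩ ∈ ⟦met⟧} = {1, 3, 6, 8, 9, 10, 11}
⟦painter⟧ = {2, 3, 5, 8, 9, 10, 11}
… ∩ ⟦who 11 met⟧ = {2, 3, 5, 8, 9, 10, 11} ∩ {1, 3, 6, 8, 9, 10, 11} = {3, 8, 9, 10, 11}
So ⟦painter who 11 met⟧ = {3, 8, 9, 10, 11}.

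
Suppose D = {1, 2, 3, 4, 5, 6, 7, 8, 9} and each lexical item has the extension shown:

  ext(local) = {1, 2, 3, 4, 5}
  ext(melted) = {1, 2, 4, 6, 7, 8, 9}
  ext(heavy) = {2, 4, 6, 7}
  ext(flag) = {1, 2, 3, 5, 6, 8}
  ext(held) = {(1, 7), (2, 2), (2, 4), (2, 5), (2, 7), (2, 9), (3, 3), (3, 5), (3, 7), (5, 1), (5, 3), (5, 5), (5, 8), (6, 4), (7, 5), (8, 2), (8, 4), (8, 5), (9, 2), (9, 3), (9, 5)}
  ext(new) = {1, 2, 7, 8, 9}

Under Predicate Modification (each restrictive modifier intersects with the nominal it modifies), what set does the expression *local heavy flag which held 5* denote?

{2}

⟦which held 5⟧ = {x : ⟨x, 5⟩ ∈ ⟦held⟧} = {2, 3, 5, 7, 8, 9}
⟦flag⟧ = {1, 2, 3, 5, 6, 8}
… ∩ ⟦which held 5⟧ = {1, 2, 3, 5, 6, 8} ∩ {2, 3, 5, 7, 8, 9} = {2, 3, 5, 8}
… ∩ ⟦local⟧ = {2, 3, 5, 8} ∩ {1, 2, 3, 4, 5} = {2, 3, 5}
… ∩ ⟦heavy⟧ = {2, 3, 5} ∩ {2, 4, 6, 7} = {2}
So ⟦local heavy flag which held 5⟧ = {2}.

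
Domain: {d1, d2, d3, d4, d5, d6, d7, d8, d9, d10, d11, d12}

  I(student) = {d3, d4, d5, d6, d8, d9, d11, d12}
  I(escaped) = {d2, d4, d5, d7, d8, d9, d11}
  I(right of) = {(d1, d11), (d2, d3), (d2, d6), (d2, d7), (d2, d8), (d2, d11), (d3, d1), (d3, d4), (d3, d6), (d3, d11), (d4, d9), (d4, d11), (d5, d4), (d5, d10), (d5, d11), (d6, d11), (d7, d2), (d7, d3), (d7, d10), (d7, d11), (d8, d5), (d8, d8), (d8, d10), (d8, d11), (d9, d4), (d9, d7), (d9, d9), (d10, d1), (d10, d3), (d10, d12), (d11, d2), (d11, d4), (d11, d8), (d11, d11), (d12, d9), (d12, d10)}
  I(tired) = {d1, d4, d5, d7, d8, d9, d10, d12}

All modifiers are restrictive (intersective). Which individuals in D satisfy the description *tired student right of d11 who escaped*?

⟦right of d11⟧ = {x : ⟨x, d11⟩ ∈ ⟦right of⟧} = {d1, d2, d3, d4, d5, d6, d7, d8, d11}
⟦who escaped⟧ = ⟦escaped⟧ = {d2, d4, d5, d7, d8, d9, d11}
⟦student⟧ = {d3, d4, d5, d6, d8, d9, d11, d12}
… ∩ ⟦right of d11⟧ = {d3, d4, d5, d6, d8, d9, d11, d12} ∩ {d1, d2, d3, d4, d5, d6, d7, d8, d11} = {d3, d4, d5, d6, d8, d11}
… ∩ ⟦who escaped⟧ = {d3, d4, d5, d6, d8, d11} ∩ {d2, d4, d5, d7, d8, d9, d11} = {d4, d5, d8, d11}
… ∩ ⟦tired⟧ = {d4, d5, d8, d11} ∩ {d1, d4, d5, d7, d8, d9, d10, d12} = {d4, d5, d8}
So ⟦tired student right of d11 who escaped⟧ = {d4, d5, d8}.

{d4, d5, d8}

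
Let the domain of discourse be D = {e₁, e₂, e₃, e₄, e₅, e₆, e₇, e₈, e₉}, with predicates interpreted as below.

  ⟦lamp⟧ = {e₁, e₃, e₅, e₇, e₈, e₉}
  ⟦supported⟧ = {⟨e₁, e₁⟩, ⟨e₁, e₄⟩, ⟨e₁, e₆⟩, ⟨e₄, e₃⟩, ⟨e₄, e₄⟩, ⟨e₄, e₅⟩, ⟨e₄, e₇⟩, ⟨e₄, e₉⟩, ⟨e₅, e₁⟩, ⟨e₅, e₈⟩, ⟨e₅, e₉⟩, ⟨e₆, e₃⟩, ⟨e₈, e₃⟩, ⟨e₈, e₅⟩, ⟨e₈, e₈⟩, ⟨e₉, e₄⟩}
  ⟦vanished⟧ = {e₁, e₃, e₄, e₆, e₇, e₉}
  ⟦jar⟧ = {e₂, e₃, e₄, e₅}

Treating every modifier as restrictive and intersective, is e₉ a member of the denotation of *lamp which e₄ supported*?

⟦which e₄ supported⟧ = {x : ⟨e₄, x⟩ ∈ ⟦supported⟧} = {e₃, e₄, e₅, e₇, e₉}
⟦lamp⟧ = {e₁, e₃, e₅, e₇, e₈, e₉}
… ∩ ⟦which e₄ supported⟧ = {e₁, e₃, e₅, e₇, e₈, e₉} ∩ {e₃, e₄, e₅, e₇, e₉} = {e₃, e₅, e₇, e₉}
⟦lamp which e₄ supported⟧ = {e₃, e₅, e₇, e₉}; e₉ ∈ this set.

yes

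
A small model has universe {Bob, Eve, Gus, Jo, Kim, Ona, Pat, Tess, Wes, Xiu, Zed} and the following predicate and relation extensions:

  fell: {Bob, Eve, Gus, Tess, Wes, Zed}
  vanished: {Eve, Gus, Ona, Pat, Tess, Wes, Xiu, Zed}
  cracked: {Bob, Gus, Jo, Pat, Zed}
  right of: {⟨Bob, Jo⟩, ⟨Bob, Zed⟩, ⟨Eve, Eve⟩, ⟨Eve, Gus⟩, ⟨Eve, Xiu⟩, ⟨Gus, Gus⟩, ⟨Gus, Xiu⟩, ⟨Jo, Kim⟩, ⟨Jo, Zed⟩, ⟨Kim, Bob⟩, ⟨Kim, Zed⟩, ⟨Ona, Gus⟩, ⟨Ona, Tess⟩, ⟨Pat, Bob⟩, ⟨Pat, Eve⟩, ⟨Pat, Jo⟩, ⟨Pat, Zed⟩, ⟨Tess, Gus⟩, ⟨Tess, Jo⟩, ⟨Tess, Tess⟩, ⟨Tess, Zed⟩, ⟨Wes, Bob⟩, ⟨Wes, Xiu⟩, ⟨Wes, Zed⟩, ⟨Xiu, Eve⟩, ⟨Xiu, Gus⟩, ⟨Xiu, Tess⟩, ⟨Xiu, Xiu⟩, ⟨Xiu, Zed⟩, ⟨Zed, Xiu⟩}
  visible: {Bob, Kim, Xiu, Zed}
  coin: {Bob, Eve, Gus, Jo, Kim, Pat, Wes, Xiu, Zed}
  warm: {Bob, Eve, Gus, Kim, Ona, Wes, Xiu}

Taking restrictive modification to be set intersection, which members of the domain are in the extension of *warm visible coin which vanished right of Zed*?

{Xiu}

⟦which vanished⟧ = ⟦vanished⟧ = {Eve, Gus, Ona, Pat, Tess, Wes, Xiu, Zed}
⟦right of Zed⟧ = {x : ⟨x, Zed⟩ ∈ ⟦right of⟧} = {Bob, Jo, Kim, Pat, Tess, Wes, Xiu}
⟦coin⟧ = {Bob, Eve, Gus, Jo, Kim, Pat, Wes, Xiu, Zed}
… ∩ ⟦which vanished⟧ = {Bob, Eve, Gus, Jo, Kim, Pat, Wes, Xiu, Zed} ∩ {Eve, Gus, Ona, Pat, Tess, Wes, Xiu, Zed} = {Eve, Gus, Pat, Wes, Xiu, Zed}
… ∩ ⟦right of Zed⟧ = {Eve, Gus, Pat, Wes, Xiu, Zed} ∩ {Bob, Jo, Kim, Pat, Tess, Wes, Xiu} = {Pat, Wes, Xiu}
… ∩ ⟦warm⟧ = {Pat, Wes, Xiu} ∩ {Bob, Eve, Gus, Kim, Ona, Wes, Xiu} = {Wes, Xiu}
… ∩ ⟦visible⟧ = {Wes, Xiu} ∩ {Bob, Kim, Xiu, Zed} = {Xiu}
So ⟦warm visible coin which vanished right of Zed⟧ = {Xiu}.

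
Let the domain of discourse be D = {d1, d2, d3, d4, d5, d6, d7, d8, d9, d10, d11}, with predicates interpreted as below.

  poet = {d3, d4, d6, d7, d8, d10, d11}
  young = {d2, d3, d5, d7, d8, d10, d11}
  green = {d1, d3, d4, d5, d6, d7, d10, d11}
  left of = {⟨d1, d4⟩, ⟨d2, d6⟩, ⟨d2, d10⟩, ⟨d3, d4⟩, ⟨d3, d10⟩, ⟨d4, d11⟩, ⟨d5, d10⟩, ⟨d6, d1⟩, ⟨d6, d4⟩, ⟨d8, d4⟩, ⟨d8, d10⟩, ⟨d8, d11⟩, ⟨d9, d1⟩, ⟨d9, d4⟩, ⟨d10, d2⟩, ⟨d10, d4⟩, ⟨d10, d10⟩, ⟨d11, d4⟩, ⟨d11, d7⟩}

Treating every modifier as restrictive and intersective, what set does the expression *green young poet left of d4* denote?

{d3, d10, d11}

⟦left of d4⟧ = {x : ⟨x, d4⟩ ∈ ⟦left of⟧} = {d1, d3, d6, d8, d9, d10, d11}
⟦poet⟧ = {d3, d4, d6, d7, d8, d10, d11}
… ∩ ⟦left of d4⟧ = {d3, d4, d6, d7, d8, d10, d11} ∩ {d1, d3, d6, d8, d9, d10, d11} = {d3, d6, d8, d10, d11}
… ∩ ⟦green⟧ = {d3, d6, d8, d10, d11} ∩ {d1, d3, d4, d5, d6, d7, d10, d11} = {d3, d6, d10, d11}
… ∩ ⟦young⟧ = {d3, d6, d10, d11} ∩ {d2, d3, d5, d7, d8, d10, d11} = {d3, d10, d11}
So ⟦green young poet left of d4⟧ = {d3, d10, d11}.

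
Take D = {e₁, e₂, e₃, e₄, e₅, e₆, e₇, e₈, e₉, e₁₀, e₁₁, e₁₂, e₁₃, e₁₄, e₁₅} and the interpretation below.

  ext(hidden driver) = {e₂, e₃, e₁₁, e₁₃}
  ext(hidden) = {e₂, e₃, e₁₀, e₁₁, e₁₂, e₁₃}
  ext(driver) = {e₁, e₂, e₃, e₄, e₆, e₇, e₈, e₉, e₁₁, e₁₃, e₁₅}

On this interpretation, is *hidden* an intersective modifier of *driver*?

yes

⟦hidden⟧ ∩ ⟦driver⟧ = {e₂, e₃, e₁₀, e₁₁, e₁₂, e₁₃} ∩ {e₁, e₂, e₃, e₄, e₆, e₇, e₈, e₉, e₁₁, e₁₃, e₁₅} = {e₂, e₃, e₁₁, e₁₃}
Observed ⟦hidden driver⟧ = {e₂, e₃, e₁₁, e₁₃}.
These coincide, so the modifier is intersective here.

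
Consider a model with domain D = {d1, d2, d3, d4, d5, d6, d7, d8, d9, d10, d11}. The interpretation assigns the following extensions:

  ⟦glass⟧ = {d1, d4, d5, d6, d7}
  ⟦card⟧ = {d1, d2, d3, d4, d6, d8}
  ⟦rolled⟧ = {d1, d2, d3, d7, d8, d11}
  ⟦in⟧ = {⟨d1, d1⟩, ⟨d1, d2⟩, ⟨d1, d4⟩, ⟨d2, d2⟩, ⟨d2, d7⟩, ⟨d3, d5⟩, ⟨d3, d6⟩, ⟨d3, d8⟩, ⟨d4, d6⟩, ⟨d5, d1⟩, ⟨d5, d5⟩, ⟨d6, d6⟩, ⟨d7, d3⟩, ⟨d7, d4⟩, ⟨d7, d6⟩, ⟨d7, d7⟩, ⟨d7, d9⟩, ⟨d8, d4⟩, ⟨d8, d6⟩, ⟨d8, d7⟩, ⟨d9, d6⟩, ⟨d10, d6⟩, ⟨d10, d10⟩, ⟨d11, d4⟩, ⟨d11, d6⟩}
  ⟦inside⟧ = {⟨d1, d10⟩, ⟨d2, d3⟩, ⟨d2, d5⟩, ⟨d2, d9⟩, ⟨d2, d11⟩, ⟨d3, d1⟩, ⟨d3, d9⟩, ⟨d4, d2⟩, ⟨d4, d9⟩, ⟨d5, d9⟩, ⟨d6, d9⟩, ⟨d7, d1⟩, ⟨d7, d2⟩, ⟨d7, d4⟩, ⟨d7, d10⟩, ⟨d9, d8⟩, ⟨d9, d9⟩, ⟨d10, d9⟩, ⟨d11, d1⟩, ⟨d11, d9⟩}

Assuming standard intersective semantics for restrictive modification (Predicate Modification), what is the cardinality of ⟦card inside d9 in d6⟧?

⟦inside d9⟧ = {x : ⟨x, d9⟩ ∈ ⟦inside⟧} = {d2, d3, d4, d5, d6, d9, d10, d11}
⟦in d6⟧ = {x : ⟨x, d6⟩ ∈ ⟦in⟧} = {d3, d4, d6, d7, d8, d9, d10, d11}
⟦card⟧ = {d1, d2, d3, d4, d6, d8}
… ∩ ⟦inside d9⟧ = {d1, d2, d3, d4, d6, d8} ∩ {d2, d3, d4, d5, d6, d9, d10, d11} = {d2, d3, d4, d6}
… ∩ ⟦in d6⟧ = {d2, d3, d4, d6} ∩ {d3, d4, d6, d7, d8, d9, d10, d11} = {d3, d4, d6}
⟦card inside d9 in d6⟧ = {d3, d4, d6}, so the cardinality is 3.

3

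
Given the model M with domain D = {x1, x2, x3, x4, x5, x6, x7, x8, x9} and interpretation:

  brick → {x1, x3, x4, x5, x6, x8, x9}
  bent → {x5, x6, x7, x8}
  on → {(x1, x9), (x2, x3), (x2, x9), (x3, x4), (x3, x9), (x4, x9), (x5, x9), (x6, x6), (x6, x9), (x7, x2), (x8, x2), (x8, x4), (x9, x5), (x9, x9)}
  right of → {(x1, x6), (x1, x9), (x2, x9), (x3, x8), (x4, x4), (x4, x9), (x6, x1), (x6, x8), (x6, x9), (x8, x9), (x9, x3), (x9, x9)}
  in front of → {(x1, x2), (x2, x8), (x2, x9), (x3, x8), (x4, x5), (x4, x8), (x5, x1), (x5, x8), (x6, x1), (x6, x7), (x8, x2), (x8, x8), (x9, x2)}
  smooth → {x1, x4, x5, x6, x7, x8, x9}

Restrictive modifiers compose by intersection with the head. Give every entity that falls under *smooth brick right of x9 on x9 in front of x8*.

⟦right of x9⟧ = {x : ⟨x, x9⟩ ∈ ⟦right of⟧} = {x1, x2, x4, x6, x8, x9}
⟦on x9⟧ = {x : ⟨x, x9⟩ ∈ ⟦on⟧} = {x1, x2, x3, x4, x5, x6, x9}
⟦in front of x8⟧ = {x : ⟨x, x8⟩ ∈ ⟦in front of⟧} = {x2, x3, x4, x5, x8}
⟦brick⟧ = {x1, x3, x4, x5, x6, x8, x9}
… ∩ ⟦right of x9⟧ = {x1, x3, x4, x5, x6, x8, x9} ∩ {x1, x2, x4, x6, x8, x9} = {x1, x4, x6, x8, x9}
… ∩ ⟦on x9⟧ = {x1, x4, x6, x8, x9} ∩ {x1, x2, x3, x4, x5, x6, x9} = {x1, x4, x6, x9}
… ∩ ⟦in front of x8⟧ = {x1, x4, x6, x9} ∩ {x2, x3, x4, x5, x8} = {x4}
… ∩ ⟦smooth⟧ = {x4} ∩ {x1, x4, x5, x6, x7, x8, x9} = {x4}
So ⟦smooth brick right of x9 on x9 in front of x8⟧ = {x4}.

{x4}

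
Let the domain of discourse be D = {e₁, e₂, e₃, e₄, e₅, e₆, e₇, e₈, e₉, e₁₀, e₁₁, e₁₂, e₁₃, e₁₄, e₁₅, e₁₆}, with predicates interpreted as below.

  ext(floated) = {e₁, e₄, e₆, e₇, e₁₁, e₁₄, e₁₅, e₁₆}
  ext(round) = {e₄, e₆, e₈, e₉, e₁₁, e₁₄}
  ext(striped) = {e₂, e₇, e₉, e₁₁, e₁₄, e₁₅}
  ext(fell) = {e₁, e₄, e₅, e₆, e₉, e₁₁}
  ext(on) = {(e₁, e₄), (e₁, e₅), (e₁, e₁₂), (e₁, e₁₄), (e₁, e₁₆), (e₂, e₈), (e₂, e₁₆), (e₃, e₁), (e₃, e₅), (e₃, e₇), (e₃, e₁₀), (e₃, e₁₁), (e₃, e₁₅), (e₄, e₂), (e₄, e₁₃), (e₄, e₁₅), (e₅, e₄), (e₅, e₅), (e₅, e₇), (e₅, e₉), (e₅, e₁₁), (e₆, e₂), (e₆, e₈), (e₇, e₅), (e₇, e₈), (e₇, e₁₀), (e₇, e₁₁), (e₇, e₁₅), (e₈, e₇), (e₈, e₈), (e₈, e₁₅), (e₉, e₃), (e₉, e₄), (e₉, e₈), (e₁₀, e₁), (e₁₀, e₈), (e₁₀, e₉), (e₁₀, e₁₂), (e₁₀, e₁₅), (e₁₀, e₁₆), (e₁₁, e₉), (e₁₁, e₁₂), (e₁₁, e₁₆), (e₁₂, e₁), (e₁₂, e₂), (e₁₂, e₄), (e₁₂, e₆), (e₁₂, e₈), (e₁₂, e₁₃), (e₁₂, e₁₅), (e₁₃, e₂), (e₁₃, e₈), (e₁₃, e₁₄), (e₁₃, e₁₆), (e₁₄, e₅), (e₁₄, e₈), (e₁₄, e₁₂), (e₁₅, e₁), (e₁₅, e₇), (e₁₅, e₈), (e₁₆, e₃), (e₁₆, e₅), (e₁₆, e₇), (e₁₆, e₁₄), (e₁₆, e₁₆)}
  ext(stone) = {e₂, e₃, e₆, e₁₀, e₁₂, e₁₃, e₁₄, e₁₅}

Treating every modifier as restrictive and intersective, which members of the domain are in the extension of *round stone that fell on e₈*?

{e₆}

⟦that fell⟧ = ⟦fell⟧ = {e₁, e₄, e₅, e₆, e₉, e₁₁}
⟦on e₈⟧ = {x : ⟨x, e₈⟩ ∈ ⟦on⟧} = {e₂, e₆, e₇, e₈, e₉, e₁₀, e₁₂, e₁₃, e₁₄, e₁₅}
⟦stone⟧ = {e₂, e₃, e₆, e₁₀, e₁₂, e₁₃, e₁₄, e₁₅}
… ∩ ⟦that fell⟧ = {e₂, e₃, e₆, e₁₀, e₁₂, e₁₃, e₁₄, e₁₅} ∩ {e₁, e₄, e₅, e₆, e₉, e₁₁} = {e₆}
… ∩ ⟦on e₈⟧ = {e₆} ∩ {e₂, e₆, e₇, e₈, e₉, e₁₀, e₁₂, e₁₃, e₁₄, e₁₅} = {e₆}
… ∩ ⟦round⟧ = {e₆} ∩ {e₄, e₆, e₈, e₉, e₁₁, e₁₄} = {e₆}
So ⟦round stone that fell on e₈⟧ = {e₆}.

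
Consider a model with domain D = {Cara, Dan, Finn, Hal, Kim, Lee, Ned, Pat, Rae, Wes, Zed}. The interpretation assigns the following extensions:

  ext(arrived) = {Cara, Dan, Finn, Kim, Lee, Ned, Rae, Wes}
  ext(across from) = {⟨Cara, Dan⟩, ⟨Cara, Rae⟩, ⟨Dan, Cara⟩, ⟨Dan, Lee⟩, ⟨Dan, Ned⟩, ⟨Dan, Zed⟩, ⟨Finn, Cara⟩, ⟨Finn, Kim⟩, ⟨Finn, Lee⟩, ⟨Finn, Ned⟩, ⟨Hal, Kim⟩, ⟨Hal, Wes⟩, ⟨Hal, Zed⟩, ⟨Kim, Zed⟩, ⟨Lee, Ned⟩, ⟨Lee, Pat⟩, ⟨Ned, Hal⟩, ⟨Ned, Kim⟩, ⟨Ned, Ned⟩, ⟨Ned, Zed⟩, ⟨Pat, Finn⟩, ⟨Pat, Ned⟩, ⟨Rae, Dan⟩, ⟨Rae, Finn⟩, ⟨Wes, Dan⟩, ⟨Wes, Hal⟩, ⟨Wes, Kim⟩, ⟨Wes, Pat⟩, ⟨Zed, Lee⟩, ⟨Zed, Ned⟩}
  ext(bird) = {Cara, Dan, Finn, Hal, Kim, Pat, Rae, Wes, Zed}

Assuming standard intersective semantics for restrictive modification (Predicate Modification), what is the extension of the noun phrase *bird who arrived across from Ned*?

⟦who arrived⟧ = ⟦arrived⟧ = {Cara, Dan, Finn, Kim, Lee, Ned, Rae, Wes}
⟦across from Ned⟧ = {x : ⟨x, Ned⟩ ∈ ⟦across from⟧} = {Dan, Finn, Lee, Ned, Pat, Zed}
⟦bird⟧ = {Cara, Dan, Finn, Hal, Kim, Pat, Rae, Wes, Zed}
… ∩ ⟦who arrived⟧ = {Cara, Dan, Finn, Hal, Kim, Pat, Rae, Wes, Zed} ∩ {Cara, Dan, Finn, Kim, Lee, Ned, Rae, Wes} = {Cara, Dan, Finn, Kim, Rae, Wes}
… ∩ ⟦across from Ned⟧ = {Cara, Dan, Finn, Kim, Rae, Wes} ∩ {Dan, Finn, Lee, Ned, Pat, Zed} = {Dan, Finn}
So ⟦bird who arrived across from Ned⟧ = {Dan, Finn}.

{Dan, Finn}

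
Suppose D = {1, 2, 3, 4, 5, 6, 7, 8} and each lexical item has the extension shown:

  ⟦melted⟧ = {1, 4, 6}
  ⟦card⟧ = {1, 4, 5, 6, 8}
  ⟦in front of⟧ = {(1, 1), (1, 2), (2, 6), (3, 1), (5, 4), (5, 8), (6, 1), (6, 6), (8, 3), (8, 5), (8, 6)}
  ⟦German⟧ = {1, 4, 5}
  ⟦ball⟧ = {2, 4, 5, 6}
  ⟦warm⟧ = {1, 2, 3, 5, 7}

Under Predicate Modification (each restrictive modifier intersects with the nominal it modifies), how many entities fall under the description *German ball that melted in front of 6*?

⟦that melted⟧ = ⟦melted⟧ = {1, 4, 6}
⟦in front of 6⟧ = {x : ⟨x, 6⟩ ∈ ⟦in front of⟧} = {2, 6, 8}
⟦ball⟧ = {2, 4, 5, 6}
… ∩ ⟦that melted⟧ = {2, 4, 5, 6} ∩ {1, 4, 6} = {4, 6}
… ∩ ⟦in front of 6⟧ = {4, 6} ∩ {2, 6, 8} = {6}
… ∩ ⟦German⟧ = {6} ∩ {1, 4, 5} = ∅
⟦German ball that melted in front of 6⟧ = ∅, so the cardinality is 0.

0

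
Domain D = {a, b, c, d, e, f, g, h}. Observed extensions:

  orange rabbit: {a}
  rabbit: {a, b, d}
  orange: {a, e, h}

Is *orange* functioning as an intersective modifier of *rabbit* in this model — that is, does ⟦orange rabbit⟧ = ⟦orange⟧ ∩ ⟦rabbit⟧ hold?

⟦orange⟧ ∩ ⟦rabbit⟧ = {a, e, h} ∩ {a, b, d} = {a}
Observed ⟦orange rabbit⟧ = {a}.
These coincide, so the modifier is intersective here.

yes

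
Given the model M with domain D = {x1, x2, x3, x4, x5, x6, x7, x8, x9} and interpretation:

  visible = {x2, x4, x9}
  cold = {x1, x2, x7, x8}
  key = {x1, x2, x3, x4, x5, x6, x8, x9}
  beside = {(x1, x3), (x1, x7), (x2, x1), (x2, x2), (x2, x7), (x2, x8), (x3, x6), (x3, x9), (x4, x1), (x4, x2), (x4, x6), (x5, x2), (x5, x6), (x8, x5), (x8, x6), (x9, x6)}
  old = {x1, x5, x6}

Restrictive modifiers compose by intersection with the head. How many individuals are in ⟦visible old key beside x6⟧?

⟦beside x6⟧ = {x : ⟨x, x6⟩ ∈ ⟦beside⟧} = {x3, x4, x5, x8, x9}
⟦key⟧ = {x1, x2, x3, x4, x5, x6, x8, x9}
… ∩ ⟦beside x6⟧ = {x1, x2, x3, x4, x5, x6, x8, x9} ∩ {x3, x4, x5, x8, x9} = {x3, x4, x5, x8, x9}
… ∩ ⟦visible⟧ = {x3, x4, x5, x8, x9} ∩ {x2, x4, x9} = {x4, x9}
… ∩ ⟦old⟧ = {x4, x9} ∩ {x1, x5, x6} = ∅
⟦visible old key beside x6⟧ = ∅, so the cardinality is 0.

0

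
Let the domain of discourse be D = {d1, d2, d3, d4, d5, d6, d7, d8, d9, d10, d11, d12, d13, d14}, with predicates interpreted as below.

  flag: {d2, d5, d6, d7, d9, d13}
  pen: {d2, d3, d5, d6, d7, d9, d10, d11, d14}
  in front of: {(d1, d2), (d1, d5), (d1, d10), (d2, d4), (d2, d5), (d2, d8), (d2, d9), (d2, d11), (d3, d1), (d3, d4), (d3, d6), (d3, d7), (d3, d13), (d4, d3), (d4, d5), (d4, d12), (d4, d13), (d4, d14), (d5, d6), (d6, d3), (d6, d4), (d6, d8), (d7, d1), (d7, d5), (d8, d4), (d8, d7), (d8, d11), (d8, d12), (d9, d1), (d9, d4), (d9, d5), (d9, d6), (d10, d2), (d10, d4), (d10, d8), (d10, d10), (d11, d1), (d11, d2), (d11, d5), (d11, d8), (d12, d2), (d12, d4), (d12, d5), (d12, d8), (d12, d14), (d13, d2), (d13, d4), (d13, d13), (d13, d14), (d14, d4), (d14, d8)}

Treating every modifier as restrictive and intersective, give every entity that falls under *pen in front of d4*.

⟦in front of d4⟧ = {x : ⟨x, d4⟩ ∈ ⟦in front of⟧} = {d2, d3, d6, d8, d9, d10, d12, d13, d14}
⟦pen⟧ = {d2, d3, d5, d6, d7, d9, d10, d11, d14}
… ∩ ⟦in front of d4⟧ = {d2, d3, d5, d6, d7, d9, d10, d11, d14} ∩ {d2, d3, d6, d8, d9, d10, d12, d13, d14} = {d2, d3, d6, d9, d10, d14}
So ⟦pen in front of d4⟧ = {d2, d3, d6, d9, d10, d14}.

{d2, d3, d6, d9, d10, d14}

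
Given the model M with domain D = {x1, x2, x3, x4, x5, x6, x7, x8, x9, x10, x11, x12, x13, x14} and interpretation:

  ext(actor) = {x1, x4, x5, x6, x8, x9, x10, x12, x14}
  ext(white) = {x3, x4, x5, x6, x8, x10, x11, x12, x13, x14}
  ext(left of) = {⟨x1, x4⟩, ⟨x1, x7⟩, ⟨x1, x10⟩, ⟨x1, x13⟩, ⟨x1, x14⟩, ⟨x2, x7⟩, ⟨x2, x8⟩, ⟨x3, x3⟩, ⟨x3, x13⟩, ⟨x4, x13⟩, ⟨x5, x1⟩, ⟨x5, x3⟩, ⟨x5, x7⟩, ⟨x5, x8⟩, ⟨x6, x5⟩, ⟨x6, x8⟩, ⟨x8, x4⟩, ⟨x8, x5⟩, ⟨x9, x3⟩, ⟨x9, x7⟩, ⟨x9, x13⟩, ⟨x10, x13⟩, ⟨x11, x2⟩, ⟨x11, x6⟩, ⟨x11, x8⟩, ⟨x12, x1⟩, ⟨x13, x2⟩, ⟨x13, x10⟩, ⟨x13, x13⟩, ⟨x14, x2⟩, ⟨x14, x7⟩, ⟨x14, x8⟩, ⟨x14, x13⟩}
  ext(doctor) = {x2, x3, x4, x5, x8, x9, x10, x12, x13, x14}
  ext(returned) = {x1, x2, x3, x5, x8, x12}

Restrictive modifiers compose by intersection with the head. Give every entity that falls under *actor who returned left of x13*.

{x1}

⟦who returned⟧ = ⟦returned⟧ = {x1, x2, x3, x5, x8, x12}
⟦left of x13⟧ = {x : ⟨x, x13⟩ ∈ ⟦left of⟧} = {x1, x3, x4, x9, x10, x13, x14}
⟦actor⟧ = {x1, x4, x5, x6, x8, x9, x10, x12, x14}
… ∩ ⟦who returned⟧ = {x1, x4, x5, x6, x8, x9, x10, x12, x14} ∩ {x1, x2, x3, x5, x8, x12} = {x1, x5, x8, x12}
… ∩ ⟦left of x13⟧ = {x1, x5, x8, x12} ∩ {x1, x3, x4, x9, x10, x13, x14} = {x1}
So ⟦actor who returned left of x13⟧ = {x1}.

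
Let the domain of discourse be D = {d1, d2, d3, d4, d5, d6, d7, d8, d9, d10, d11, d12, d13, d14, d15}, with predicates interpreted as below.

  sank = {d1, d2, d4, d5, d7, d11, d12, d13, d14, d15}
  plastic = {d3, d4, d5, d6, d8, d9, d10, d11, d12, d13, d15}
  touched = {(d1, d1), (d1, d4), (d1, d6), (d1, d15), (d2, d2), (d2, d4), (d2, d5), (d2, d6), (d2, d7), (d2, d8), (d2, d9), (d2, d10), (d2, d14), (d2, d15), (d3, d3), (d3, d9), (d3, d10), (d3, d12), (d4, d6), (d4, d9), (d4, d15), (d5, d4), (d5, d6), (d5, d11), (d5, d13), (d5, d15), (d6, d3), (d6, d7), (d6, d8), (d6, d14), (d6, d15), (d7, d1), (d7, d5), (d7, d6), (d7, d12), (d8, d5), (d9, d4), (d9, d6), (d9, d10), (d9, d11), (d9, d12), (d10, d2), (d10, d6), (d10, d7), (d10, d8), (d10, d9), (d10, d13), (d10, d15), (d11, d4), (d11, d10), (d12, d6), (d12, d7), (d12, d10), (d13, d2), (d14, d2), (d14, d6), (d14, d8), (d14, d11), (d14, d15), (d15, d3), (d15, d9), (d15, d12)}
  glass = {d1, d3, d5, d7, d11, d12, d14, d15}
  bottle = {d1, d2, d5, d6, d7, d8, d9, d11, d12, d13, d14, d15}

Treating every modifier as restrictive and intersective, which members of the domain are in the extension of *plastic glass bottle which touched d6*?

{d5, d12}

⟦which touched d6⟧ = {x : ⟨x, d6⟩ ∈ ⟦touched⟧} = {d1, d2, d4, d5, d7, d9, d10, d12, d14}
⟦bottle⟧ = {d1, d2, d5, d6, d7, d8, d9, d11, d12, d13, d14, d15}
… ∩ ⟦which touched d6⟧ = {d1, d2, d5, d6, d7, d8, d9, d11, d12, d13, d14, d15} ∩ {d1, d2, d4, d5, d7, d9, d10, d12, d14} = {d1, d2, d5, d7, d9, d12, d14}
… ∩ ⟦plastic⟧ = {d1, d2, d5, d7, d9, d12, d14} ∩ {d3, d4, d5, d6, d8, d9, d10, d11, d12, d13, d15} = {d5, d9, d12}
… ∩ ⟦glass⟧ = {d5, d9, d12} ∩ {d1, d3, d5, d7, d11, d12, d14, d15} = {d5, d12}
So ⟦plastic glass bottle which touched d6⟧ = {d5, d12}.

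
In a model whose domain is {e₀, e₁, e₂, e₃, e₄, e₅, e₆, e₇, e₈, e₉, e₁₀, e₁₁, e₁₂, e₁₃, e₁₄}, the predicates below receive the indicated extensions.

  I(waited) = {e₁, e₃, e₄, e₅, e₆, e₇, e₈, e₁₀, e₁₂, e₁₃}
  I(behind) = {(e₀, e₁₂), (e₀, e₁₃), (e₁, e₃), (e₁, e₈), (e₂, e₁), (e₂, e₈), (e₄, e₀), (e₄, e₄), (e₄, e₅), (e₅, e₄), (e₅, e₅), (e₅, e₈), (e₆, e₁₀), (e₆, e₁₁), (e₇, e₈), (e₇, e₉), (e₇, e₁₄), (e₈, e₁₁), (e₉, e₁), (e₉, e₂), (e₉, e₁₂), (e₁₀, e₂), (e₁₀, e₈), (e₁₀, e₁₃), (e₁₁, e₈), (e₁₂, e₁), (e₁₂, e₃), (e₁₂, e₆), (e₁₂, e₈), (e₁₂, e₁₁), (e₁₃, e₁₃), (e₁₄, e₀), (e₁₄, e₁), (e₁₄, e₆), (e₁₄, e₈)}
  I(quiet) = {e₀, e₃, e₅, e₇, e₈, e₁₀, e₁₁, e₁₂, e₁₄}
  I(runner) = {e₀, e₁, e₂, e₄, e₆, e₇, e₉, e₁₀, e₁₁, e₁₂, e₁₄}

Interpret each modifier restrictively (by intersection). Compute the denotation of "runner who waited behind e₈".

⟦who waited⟧ = ⟦waited⟧ = {e₁, e₃, e₄, e₅, e₆, e₇, e₈, e₁₀, e₁₂, e₁₃}
⟦behind e₈⟧ = {x : ⟨x, e₈⟩ ∈ ⟦behind⟧} = {e₁, e₂, e₅, e₇, e₁₀, e₁₁, e₁₂, e₁₄}
⟦runner⟧ = {e₀, e₁, e₂, e₄, e₆, e₇, e₉, e₁₀, e₁₁, e₁₂, e₁₄}
… ∩ ⟦who waited⟧ = {e₀, e₁, e₂, e₄, e₆, e₇, e₉, e₁₀, e₁₁, e₁₂, e₁₄} ∩ {e₁, e₃, e₄, e₅, e₆, e₇, e₈, e₁₀, e₁₂, e₁₃} = {e₁, e₄, e₆, e₇, e₁₀, e₁₂}
… ∩ ⟦behind e₈⟧ = {e₁, e₄, e₆, e₇, e₁₀, e₁₂} ∩ {e₁, e₂, e₅, e₇, e₁₀, e₁₁, e₁₂, e₁₄} = {e₁, e₇, e₁₀, e₁₂}
So ⟦runner who waited behind e₈⟧ = {e₁, e₇, e₁₀, e₁₂}.

{e₁, e₇, e₁₀, e₁₂}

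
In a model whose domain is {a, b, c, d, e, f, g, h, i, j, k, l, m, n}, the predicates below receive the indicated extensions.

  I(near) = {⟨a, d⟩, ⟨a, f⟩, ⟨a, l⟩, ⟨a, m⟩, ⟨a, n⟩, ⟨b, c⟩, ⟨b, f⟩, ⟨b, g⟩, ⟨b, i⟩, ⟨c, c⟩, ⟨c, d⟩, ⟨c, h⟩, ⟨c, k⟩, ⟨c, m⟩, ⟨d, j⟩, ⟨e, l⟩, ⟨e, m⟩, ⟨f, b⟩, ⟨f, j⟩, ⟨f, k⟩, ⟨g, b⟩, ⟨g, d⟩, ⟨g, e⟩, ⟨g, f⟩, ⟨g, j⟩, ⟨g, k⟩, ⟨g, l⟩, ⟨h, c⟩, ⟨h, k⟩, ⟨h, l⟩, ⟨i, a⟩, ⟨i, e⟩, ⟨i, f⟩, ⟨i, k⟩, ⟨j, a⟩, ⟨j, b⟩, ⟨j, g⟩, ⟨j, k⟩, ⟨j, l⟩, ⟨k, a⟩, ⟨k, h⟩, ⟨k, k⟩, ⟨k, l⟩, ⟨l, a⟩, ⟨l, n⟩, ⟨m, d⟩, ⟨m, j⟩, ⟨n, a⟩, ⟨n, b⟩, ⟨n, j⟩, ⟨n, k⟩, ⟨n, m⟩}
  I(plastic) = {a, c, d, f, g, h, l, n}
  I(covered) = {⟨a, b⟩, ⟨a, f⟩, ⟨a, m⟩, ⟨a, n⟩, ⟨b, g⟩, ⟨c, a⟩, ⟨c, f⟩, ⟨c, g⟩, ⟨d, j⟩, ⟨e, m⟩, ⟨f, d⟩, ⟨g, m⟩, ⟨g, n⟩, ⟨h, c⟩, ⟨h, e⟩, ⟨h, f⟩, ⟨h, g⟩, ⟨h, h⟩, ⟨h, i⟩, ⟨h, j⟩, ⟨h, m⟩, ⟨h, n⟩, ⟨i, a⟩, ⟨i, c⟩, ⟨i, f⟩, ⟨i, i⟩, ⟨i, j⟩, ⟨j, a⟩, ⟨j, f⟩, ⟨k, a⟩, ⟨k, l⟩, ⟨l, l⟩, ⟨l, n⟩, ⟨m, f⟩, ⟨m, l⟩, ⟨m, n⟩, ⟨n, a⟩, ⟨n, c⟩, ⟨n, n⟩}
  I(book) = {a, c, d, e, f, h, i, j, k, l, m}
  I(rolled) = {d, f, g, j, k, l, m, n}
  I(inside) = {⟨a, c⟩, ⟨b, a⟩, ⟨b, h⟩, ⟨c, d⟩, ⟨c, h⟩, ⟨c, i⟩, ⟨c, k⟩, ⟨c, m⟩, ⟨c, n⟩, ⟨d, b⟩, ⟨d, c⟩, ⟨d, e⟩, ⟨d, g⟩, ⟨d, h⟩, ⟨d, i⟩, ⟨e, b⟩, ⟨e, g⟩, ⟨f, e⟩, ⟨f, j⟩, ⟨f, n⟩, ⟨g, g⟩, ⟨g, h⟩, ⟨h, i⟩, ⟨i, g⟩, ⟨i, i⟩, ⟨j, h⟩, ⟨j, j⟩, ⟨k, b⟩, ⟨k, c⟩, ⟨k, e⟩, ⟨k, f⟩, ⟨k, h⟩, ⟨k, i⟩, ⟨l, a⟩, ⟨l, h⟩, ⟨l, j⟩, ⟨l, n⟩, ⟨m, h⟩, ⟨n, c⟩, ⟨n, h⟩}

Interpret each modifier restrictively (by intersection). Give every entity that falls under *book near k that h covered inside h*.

{c, j}

⟦near k⟧ = {x : ⟨x, k⟩ ∈ ⟦near⟧} = {c, f, g, h, i, j, k, n}
⟦that h covered⟧ = {x : ⟨h, x⟩ ∈ ⟦covered⟧} = {c, e, f, g, h, i, j, m, n}
⟦inside h⟧ = {x : ⟨x, h⟩ ∈ ⟦inside⟧} = {b, c, d, g, j, k, l, m, n}
⟦book⟧ = {a, c, d, e, f, h, i, j, k, l, m}
… ∩ ⟦near k⟧ = {a, c, d, e, f, h, i, j, k, l, m} ∩ {c, f, g, h, i, j, k, n} = {c, f, h, i, j, k}
… ∩ ⟦that h covered⟧ = {c, f, h, i, j, k} ∩ {c, e, f, g, h, i, j, m, n} = {c, f, h, i, j}
… ∩ ⟦inside h⟧ = {c, f, h, i, j} ∩ {b, c, d, g, j, k, l, m, n} = {c, j}
So ⟦book near k that h covered inside h⟧ = {c, j}.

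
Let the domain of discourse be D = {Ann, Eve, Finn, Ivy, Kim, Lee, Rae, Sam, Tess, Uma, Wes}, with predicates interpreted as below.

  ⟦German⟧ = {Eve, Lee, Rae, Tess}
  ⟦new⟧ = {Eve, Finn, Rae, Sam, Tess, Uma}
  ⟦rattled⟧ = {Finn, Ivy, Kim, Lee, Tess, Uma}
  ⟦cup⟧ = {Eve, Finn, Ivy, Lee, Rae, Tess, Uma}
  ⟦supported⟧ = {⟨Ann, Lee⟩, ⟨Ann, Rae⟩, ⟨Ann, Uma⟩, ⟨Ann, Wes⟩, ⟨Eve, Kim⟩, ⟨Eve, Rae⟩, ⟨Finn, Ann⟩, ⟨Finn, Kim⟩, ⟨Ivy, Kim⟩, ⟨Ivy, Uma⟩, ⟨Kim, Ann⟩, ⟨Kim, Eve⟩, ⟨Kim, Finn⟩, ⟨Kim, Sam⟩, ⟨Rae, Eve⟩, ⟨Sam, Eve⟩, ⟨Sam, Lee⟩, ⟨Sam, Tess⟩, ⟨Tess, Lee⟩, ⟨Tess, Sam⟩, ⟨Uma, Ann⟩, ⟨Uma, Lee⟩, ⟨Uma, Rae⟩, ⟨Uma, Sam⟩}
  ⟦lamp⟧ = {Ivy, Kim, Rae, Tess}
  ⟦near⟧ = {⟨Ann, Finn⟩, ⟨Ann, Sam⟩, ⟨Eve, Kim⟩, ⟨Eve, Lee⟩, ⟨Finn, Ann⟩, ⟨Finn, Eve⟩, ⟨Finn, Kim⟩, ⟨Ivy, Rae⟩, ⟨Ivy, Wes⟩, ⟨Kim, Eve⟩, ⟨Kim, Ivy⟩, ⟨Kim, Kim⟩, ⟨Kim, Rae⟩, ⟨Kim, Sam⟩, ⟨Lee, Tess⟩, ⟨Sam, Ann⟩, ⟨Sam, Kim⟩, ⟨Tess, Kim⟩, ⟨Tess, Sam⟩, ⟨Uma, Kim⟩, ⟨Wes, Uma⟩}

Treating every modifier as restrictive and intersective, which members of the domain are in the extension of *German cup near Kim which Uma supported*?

{}

⟦near Kim⟧ = {x : ⟨x, Kim⟩ ∈ ⟦near⟧} = {Eve, Finn, Kim, Sam, Tess, Uma}
⟦which Uma supported⟧ = {x : ⟨Uma, x⟩ ∈ ⟦supported⟧} = {Ann, Lee, Rae, Sam}
⟦cup⟧ = {Eve, Finn, Ivy, Lee, Rae, Tess, Uma}
… ∩ ⟦near Kim⟧ = {Eve, Finn, Ivy, Lee, Rae, Tess, Uma} ∩ {Eve, Finn, Kim, Sam, Tess, Uma} = {Eve, Finn, Tess, Uma}
… ∩ ⟦which Uma supported⟧ = {Eve, Finn, Tess, Uma} ∩ {Ann, Lee, Rae, Sam} = ∅
… ∩ ⟦German⟧ = ∅ ∩ {Eve, Lee, Rae, Tess} = ∅
So ⟦German cup near Kim which Uma supported⟧ = {}.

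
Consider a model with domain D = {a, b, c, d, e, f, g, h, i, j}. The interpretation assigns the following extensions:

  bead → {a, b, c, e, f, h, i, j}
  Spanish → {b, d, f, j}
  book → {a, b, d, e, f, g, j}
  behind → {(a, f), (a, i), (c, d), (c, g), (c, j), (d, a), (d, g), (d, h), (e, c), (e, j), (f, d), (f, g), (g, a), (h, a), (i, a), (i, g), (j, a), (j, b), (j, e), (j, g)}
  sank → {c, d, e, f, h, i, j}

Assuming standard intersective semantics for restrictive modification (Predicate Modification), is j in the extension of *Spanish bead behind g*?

yes

⟦behind g⟧ = {x : ⟨x, g⟩ ∈ ⟦behind⟧} = {c, d, f, i, j}
⟦bead⟧ = {a, b, c, e, f, h, i, j}
… ∩ ⟦behind g⟧ = {a, b, c, e, f, h, i, j} ∩ {c, d, f, i, j} = {c, f, i, j}
… ∩ ⟦Spanish⟧ = {c, f, i, j} ∩ {b, d, f, j} = {f, j}
⟦Spanish bead behind g⟧ = {f, j}; j ∈ this set.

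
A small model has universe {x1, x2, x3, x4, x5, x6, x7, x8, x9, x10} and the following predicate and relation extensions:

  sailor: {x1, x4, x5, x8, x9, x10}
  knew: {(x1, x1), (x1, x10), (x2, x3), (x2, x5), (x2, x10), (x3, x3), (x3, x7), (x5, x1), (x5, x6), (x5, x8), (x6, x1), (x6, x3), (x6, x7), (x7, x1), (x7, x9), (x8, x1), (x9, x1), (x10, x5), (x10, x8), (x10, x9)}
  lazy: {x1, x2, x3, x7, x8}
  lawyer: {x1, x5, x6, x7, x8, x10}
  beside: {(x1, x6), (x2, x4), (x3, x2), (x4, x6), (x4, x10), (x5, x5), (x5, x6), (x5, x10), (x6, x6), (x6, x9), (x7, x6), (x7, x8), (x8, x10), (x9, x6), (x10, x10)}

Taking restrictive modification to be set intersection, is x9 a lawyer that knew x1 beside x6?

⟦that knew x1⟧ = {x : ⟨x, x1⟩ ∈ ⟦knew⟧} = {x1, x5, x6, x7, x8, x9}
⟦beside x6⟧ = {x : ⟨x, x6⟩ ∈ ⟦beside⟧} = {x1, x4, x5, x6, x7, x9}
⟦lawyer⟧ = {x1, x5, x6, x7, x8, x10}
… ∩ ⟦that knew x1⟧ = {x1, x5, x6, x7, x8, x10} ∩ {x1, x5, x6, x7, x8, x9} = {x1, x5, x6, x7, x8}
… ∩ ⟦beside x6⟧ = {x1, x5, x6, x7, x8} ∩ {x1, x4, x5, x6, x7, x9} = {x1, x5, x6, x7}
⟦lawyer that knew x1 beside x6⟧ = {x1, x5, x6, x7}; x9 ∉ this set.

no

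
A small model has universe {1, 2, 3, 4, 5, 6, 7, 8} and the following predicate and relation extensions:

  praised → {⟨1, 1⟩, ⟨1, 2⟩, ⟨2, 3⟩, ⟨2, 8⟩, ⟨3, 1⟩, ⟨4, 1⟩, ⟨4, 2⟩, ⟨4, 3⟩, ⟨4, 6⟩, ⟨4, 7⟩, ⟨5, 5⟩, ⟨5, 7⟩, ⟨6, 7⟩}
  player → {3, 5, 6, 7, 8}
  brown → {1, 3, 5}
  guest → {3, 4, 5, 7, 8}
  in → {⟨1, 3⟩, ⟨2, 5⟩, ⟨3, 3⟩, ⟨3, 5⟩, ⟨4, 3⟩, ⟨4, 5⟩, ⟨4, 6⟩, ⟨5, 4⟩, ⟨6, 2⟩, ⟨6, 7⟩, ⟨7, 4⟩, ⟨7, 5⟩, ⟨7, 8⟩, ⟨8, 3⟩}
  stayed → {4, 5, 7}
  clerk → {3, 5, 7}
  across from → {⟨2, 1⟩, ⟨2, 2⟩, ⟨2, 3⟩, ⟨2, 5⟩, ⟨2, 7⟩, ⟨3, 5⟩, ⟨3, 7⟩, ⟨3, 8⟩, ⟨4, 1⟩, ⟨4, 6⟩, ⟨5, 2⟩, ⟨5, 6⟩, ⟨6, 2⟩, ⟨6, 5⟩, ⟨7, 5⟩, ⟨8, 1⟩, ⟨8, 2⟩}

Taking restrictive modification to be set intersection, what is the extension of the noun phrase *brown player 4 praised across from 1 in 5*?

⟦4 praised⟧ = {x : ⟨4, x⟩ ∈ ⟦praised⟧} = {1, 2, 3, 6, 7}
⟦across from 1⟧ = {x : ⟨x, 1⟩ ∈ ⟦across from⟧} = {2, 4, 8}
⟦in 5⟧ = {x : ⟨x, 5⟩ ∈ ⟦in⟧} = {2, 3, 4, 7}
⟦player⟧ = {3, 5, 6, 7, 8}
… ∩ ⟦4 praised⟧ = {3, 5, 6, 7, 8} ∩ {1, 2, 3, 6, 7} = {3, 6, 7}
… ∩ ⟦across from 1⟧ = {3, 6, 7} ∩ {2, 4, 8} = ∅
… ∩ ⟦in 5⟧ = ∅ ∩ {2, 3, 4, 7} = ∅
… ∩ ⟦brown⟧ = ∅ ∩ {1, 3, 5} = ∅
So ⟦brown player 4 praised across from 1 in 5⟧ = {}.

{}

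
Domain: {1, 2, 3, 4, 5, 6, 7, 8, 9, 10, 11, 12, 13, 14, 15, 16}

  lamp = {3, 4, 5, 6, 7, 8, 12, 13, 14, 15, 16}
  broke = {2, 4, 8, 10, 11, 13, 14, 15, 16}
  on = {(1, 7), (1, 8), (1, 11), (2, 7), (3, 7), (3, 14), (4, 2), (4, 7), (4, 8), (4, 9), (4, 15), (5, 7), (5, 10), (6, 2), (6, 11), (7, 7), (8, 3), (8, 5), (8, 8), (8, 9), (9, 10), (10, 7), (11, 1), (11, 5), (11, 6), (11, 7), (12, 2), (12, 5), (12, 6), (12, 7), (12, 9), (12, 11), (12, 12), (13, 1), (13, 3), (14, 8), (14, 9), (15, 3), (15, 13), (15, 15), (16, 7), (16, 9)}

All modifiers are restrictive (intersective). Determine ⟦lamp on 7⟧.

{3, 4, 5, 7, 12, 16}

⟦on 7⟧ = {x : ⟨x, 7⟩ ∈ ⟦on⟧} = {1, 2, 3, 4, 5, 7, 10, 11, 12, 16}
⟦lamp⟧ = {3, 4, 5, 6, 7, 8, 12, 13, 14, 15, 16}
… ∩ ⟦on 7⟧ = {3, 4, 5, 6, 7, 8, 12, 13, 14, 15, 16} ∩ {1, 2, 3, 4, 5, 7, 10, 11, 12, 16} = {3, 4, 5, 7, 12, 16}
So ⟦lamp on 7⟧ = {3, 4, 5, 7, 12, 16}.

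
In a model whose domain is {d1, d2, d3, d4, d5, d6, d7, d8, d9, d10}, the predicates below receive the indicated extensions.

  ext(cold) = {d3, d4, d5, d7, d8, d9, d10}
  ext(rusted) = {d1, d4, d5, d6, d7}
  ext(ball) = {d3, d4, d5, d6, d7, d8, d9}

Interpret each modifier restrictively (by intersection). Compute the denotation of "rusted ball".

{d4, d5, d6, d7}

⟦ball⟧ = {d3, d4, d5, d6, d7, d8, d9}
… ∩ ⟦rusted⟧ = {d3, d4, d5, d6, d7, d8, d9} ∩ {d1, d4, d5, d6, d7} = {d4, d5, d6, d7}
So ⟦rusted ball⟧ = {d4, d5, d6, d7}.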